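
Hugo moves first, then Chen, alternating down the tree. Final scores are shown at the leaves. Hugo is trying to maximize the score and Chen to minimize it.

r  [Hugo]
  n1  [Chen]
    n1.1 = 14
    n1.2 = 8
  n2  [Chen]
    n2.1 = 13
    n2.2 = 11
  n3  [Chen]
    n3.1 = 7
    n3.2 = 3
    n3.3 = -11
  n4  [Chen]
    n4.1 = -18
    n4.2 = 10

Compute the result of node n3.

n3 (Chen): min(7, 3, -11) = -11

-11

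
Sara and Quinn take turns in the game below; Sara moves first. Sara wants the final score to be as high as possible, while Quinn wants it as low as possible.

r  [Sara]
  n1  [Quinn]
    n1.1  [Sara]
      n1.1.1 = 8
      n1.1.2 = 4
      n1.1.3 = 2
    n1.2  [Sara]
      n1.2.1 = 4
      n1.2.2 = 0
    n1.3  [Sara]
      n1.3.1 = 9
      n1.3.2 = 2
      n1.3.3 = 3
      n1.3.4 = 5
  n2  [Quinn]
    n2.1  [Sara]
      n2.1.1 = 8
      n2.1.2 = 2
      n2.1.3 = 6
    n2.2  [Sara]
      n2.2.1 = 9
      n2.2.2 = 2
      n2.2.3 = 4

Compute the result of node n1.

n1.1 (Sara): max(8, 4, 2) = 8
n1.2 (Sara): max(4, 0) = 4
n1.3 (Sara): max(9, 2, 3, 5) = 9
n1 (Quinn): min(8, 4, 9) = 4

4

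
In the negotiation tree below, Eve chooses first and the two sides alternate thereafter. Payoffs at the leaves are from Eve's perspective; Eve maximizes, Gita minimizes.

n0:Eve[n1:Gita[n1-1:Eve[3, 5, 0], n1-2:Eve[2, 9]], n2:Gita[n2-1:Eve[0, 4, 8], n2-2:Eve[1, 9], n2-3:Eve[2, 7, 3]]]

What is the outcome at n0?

7

n1-1 (Eve): max(3, 5, 0) = 5
n1-2 (Eve): max(2, 9) = 9
n1 (Gita): min(5, 9) = 5
n2-1 (Eve): max(0, 4, 8) = 8
n2-2 (Eve): max(1, 9) = 9
n2-3 (Eve): max(2, 7, 3) = 7
n2 (Gita): min(8, 9, 7) = 7
n0 (Eve): max(5, 7) = 7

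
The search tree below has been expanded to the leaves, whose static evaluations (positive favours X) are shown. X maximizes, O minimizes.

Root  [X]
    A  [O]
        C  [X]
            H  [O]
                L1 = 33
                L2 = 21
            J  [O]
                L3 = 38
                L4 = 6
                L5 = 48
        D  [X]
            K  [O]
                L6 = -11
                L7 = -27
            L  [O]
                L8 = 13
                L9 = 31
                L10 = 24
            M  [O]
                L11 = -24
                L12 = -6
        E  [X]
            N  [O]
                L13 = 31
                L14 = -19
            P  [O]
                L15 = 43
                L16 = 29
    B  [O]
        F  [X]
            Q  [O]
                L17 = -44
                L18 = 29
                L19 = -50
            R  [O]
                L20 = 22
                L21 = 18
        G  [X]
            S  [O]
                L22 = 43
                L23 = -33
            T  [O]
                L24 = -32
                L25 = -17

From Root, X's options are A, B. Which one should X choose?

H (O): min(33, 21) = 21
J (O): min(38, 6, 48) = 6
C (X): max(21, 6) = 21
K (O): min(-11, -27) = -27
L (O): min(13, 31, 24) = 13
M (O): min(-24, -6) = -24
D (X): max(-27, 13, -24) = 13
N (O): min(31, -19) = -19
P (O): min(43, 29) = 29
E (X): max(-19, 29) = 29
A (O): min(21, 13, 29) = 13
Q (O): min(-44, 29, -50) = -50
R (O): min(22, 18) = 18
F (X): max(-50, 18) = 18
S (O): min(43, -33) = -33
T (O): min(-32, -17) = -32
G (X): max(-33, -32) = -32
B (O): min(18, -32) = -32
Root (X): max(13, -32) = 13
X at Root wants the highest of {A=13, B=-32}, so chooses A.

A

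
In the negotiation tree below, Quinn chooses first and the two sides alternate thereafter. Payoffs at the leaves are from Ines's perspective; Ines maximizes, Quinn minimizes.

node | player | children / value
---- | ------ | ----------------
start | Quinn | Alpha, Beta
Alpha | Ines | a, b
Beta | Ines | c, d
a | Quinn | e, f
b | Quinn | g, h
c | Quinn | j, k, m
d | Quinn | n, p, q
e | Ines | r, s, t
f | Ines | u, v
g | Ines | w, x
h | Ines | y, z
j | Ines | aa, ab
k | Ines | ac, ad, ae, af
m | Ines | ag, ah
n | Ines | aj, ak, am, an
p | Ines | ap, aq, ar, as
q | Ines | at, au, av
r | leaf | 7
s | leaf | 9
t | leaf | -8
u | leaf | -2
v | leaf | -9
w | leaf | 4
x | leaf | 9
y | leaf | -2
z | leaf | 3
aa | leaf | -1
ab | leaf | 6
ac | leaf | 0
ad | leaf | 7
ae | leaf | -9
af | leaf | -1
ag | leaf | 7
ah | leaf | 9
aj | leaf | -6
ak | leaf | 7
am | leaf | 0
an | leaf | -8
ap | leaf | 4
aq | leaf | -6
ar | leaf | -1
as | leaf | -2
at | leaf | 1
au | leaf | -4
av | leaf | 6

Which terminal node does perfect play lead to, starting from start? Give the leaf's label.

e (Ines): max(7, 9, -8) = 9
f (Ines): max(-2, -9) = -2
a (Quinn): min(9, -2) = -2
g (Ines): max(4, 9) = 9
h (Ines): max(-2, 3) = 3
b (Quinn): min(9, 3) = 3
Alpha (Ines): max(-2, 3) = 3
j (Ines): max(-1, 6) = 6
k (Ines): max(0, 7, -9, -1) = 7
m (Ines): max(7, 9) = 9
c (Quinn): min(6, 7, 9) = 6
n (Ines): max(-6, 7, 0, -8) = 7
p (Ines): max(4, -6, -1, -2) = 4
q (Ines): max(1, -4, 6) = 6
d (Quinn): min(7, 4, 6) = 4
Beta (Ines): max(6, 4) = 6
start (Quinn): min(3, 6) = 3
At start, Quinn picks Alpha (lowest: 3).
At Alpha, Ines picks b (highest: 3).
At b, Quinn picks h (lowest: 3).
At h, Ines picks z (highest: 3).
Terminal value 3.

z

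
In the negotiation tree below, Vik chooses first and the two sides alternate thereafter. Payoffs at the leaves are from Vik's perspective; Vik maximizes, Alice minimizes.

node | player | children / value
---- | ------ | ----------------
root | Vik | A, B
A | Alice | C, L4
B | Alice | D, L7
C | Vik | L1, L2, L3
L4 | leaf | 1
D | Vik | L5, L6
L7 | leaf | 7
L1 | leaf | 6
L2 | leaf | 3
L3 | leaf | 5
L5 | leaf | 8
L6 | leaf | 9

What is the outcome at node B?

D (Vik): max(8, 9) = 9
B (Alice): min(9, 7) = 7

7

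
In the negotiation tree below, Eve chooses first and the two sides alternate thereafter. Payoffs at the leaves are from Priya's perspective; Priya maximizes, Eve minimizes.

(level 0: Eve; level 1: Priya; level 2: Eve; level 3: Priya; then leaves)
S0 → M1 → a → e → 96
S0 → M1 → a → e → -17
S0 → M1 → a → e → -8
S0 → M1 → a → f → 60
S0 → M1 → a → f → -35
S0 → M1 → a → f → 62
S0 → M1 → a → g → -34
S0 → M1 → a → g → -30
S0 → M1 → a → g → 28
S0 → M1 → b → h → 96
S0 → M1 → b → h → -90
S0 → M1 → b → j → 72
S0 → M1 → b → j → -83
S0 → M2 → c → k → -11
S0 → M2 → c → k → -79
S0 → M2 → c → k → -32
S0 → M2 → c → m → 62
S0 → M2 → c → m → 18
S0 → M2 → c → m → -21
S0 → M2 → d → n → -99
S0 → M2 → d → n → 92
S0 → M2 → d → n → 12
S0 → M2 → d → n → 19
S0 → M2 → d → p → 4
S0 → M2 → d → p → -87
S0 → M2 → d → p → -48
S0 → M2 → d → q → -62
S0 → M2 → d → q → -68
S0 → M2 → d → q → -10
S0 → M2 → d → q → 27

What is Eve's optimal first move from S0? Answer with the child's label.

e (Priya): max(96, -17, -8) = 96
f (Priya): max(60, -35, 62) = 62
g (Priya): max(-34, -30, 28) = 28
a (Eve): min(96, 62, 28) = 28
h (Priya): max(96, -90) = 96
j (Priya): max(72, -83) = 72
b (Eve): min(96, 72) = 72
M1 (Priya): max(28, 72) = 72
k (Priya): max(-11, -79, -32) = -11
m (Priya): max(62, 18, -21) = 62
c (Eve): min(-11, 62) = -11
n (Priya): max(-99, 92, 12, 19) = 92
p (Priya): max(4, -87, -48) = 4
q (Priya): max(-62, -68, -10, 27) = 27
d (Eve): min(92, 4, 27) = 4
M2 (Priya): max(-11, 4) = 4
S0 (Eve): min(72, 4) = 4
Eve at S0 wants the lowest of {M1=72, M2=4}, so chooses M2.

M2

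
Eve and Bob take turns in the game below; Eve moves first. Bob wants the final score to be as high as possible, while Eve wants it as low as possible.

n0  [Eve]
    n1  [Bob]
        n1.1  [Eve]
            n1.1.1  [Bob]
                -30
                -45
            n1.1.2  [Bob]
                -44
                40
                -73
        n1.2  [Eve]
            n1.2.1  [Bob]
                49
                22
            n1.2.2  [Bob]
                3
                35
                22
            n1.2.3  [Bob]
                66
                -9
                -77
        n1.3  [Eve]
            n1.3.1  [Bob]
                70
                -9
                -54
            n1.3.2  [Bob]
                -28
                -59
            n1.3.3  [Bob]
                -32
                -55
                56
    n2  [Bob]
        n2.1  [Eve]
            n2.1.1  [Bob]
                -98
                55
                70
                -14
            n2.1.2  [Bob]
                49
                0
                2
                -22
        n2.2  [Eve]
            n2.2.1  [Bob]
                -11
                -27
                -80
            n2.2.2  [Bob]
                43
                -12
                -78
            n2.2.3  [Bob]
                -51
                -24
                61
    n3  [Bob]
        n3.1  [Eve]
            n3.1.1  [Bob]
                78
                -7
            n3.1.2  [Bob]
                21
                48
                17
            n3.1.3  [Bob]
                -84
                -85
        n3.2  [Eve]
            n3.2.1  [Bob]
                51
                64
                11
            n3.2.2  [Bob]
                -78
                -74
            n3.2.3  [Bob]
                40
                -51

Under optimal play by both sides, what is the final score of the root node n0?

n1.1.1 (Bob): max(-30, -45) = -30
n1.1.2 (Bob): max(-44, 40, -73) = 40
n1.1 (Eve): min(-30, 40) = -30
n1.2.1 (Bob): max(49, 22) = 49
n1.2.2 (Bob): max(3, 35, 22) = 35
n1.2.3 (Bob): max(66, -9, -77) = 66
n1.2 (Eve): min(49, 35, 66) = 35
n1.3.1 (Bob): max(70, -9, -54) = 70
n1.3.2 (Bob): max(-28, -59) = -28
n1.3.3 (Bob): max(-32, -55, 56) = 56
n1.3 (Eve): min(70, -28, 56) = -28
n1 (Bob): max(-30, 35, -28) = 35
n2.1.1 (Bob): max(-98, 55, 70, -14) = 70
n2.1.2 (Bob): max(49, 0, 2, -22) = 49
n2.1 (Eve): min(70, 49) = 49
n2.2.1 (Bob): max(-11, -27, -80) = -11
n2.2.2 (Bob): max(43, -12, -78) = 43
n2.2.3 (Bob): max(-51, -24, 61) = 61
n2.2 (Eve): min(-11, 43, 61) = -11
n2 (Bob): max(49, -11) = 49
n3.1.1 (Bob): max(78, -7) = 78
n3.1.2 (Bob): max(21, 48, 17) = 48
n3.1.3 (Bob): max(-84, -85) = -84
n3.1 (Eve): min(78, 48, -84) = -84
n3.2.1 (Bob): max(51, 64, 11) = 64
n3.2.2 (Bob): max(-78, -74) = -74
n3.2.3 (Bob): max(40, -51) = 40
n3.2 (Eve): min(64, -74, 40) = -74
n3 (Bob): max(-84, -74) = -74
n0 (Eve): min(35, 49, -74) = -74

-74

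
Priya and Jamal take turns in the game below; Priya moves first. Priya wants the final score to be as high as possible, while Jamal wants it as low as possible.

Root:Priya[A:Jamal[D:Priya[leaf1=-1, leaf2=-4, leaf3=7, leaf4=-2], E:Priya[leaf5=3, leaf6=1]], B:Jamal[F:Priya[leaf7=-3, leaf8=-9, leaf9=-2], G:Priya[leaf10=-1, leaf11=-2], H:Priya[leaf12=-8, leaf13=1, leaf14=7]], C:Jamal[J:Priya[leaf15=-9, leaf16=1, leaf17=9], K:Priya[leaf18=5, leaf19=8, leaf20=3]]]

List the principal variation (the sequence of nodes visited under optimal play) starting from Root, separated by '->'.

Root -> C -> K -> leaf19

D (Priya): max(-1, -4, 7, -2) = 7
E (Priya): max(3, 1) = 3
A (Jamal): min(7, 3) = 3
F (Priya): max(-3, -9, -2) = -2
G (Priya): max(-1, -2) = -1
H (Priya): max(-8, 1, 7) = 7
B (Jamal): min(-2, -1, 7) = -2
J (Priya): max(-9, 1, 9) = 9
K (Priya): max(5, 8, 3) = 8
C (Jamal): min(9, 8) = 8
Root (Priya): max(3, -2, 8) = 8
At Root, Priya picks C (highest: 8).
At C, Jamal picks K (lowest: 8).
At K, Priya picks leaf19 (highest: 8).
Terminal value 8.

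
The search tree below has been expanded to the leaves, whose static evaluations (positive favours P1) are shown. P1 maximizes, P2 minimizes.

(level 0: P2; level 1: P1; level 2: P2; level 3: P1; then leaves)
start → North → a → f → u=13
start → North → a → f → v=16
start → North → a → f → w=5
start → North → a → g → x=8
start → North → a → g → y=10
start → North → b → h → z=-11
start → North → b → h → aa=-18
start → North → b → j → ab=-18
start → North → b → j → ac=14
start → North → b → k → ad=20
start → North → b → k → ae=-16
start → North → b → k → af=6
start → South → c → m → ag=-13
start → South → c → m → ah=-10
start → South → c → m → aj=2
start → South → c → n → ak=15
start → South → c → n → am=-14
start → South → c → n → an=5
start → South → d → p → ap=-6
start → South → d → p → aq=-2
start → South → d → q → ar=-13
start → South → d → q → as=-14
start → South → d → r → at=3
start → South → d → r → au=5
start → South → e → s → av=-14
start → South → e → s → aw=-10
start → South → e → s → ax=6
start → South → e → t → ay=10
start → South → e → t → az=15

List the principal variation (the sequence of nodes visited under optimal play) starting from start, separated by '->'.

start -> South -> e -> s -> ax

f (P1): max(13, 16, 5) = 16
g (P1): max(8, 10) = 10
a (P2): min(16, 10) = 10
h (P1): max(-11, -18) = -11
j (P1): max(-18, 14) = 14
k (P1): max(20, -16, 6) = 20
b (P2): min(-11, 14, 20) = -11
North (P1): max(10, -11) = 10
m (P1): max(-13, -10, 2) = 2
n (P1): max(15, -14, 5) = 15
c (P2): min(2, 15) = 2
p (P1): max(-6, -2) = -2
q (P1): max(-13, -14) = -13
r (P1): max(3, 5) = 5
d (P2): min(-2, -13, 5) = -13
s (P1): max(-14, -10, 6) = 6
t (P1): max(10, 15) = 15
e (P2): min(6, 15) = 6
South (P1): max(2, -13, 6) = 6
start (P2): min(10, 6) = 6
At start, P2 picks South (lowest: 6).
At South, P1 picks e (highest: 6).
At e, P2 picks s (lowest: 6).
At s, P1 picks ax (highest: 6).
Terminal value 6.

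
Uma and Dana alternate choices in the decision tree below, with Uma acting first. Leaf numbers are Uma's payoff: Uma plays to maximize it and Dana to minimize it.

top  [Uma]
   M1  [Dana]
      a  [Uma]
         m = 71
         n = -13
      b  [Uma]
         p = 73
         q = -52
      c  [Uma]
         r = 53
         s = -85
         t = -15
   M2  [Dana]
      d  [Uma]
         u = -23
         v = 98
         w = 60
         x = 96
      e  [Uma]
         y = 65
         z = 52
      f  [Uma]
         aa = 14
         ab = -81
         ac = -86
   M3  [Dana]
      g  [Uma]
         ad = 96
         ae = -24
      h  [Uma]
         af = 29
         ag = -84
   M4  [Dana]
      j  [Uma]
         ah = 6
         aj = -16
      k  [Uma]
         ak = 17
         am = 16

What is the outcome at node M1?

53

a (Uma): max(71, -13) = 71
b (Uma): max(73, -52) = 73
c (Uma): max(53, -85, -15) = 53
M1 (Dana): min(71, 73, 53) = 53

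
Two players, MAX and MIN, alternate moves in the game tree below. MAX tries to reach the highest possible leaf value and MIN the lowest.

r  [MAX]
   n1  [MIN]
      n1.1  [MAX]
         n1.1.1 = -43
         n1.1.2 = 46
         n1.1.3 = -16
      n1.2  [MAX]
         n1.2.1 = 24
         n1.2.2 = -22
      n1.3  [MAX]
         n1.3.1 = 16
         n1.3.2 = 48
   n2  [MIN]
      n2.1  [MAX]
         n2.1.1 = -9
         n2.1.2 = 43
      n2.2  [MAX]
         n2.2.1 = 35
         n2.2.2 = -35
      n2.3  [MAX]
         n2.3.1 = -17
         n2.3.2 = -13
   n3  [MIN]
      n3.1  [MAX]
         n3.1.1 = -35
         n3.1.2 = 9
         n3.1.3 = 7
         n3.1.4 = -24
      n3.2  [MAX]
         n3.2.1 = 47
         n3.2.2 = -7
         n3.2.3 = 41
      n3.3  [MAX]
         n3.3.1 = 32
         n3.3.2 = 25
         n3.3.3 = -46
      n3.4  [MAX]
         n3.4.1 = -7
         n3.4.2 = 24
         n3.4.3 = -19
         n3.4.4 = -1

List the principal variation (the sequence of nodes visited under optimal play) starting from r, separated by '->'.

r -> n1 -> n1.2 -> n1.2.1

n1.1 (MAX): max(-43, 46, -16) = 46
n1.2 (MAX): max(24, -22) = 24
n1.3 (MAX): max(16, 48) = 48
n1 (MIN): min(46, 24, 48) = 24
n2.1 (MAX): max(-9, 43) = 43
n2.2 (MAX): max(35, -35) = 35
n2.3 (MAX): max(-17, -13) = -13
n2 (MIN): min(43, 35, -13) = -13
n3.1 (MAX): max(-35, 9, 7, -24) = 9
n3.2 (MAX): max(47, -7, 41) = 47
n3.3 (MAX): max(32, 25, -46) = 32
n3.4 (MAX): max(-7, 24, -19, -1) = 24
n3 (MIN): min(9, 47, 32, 24) = 9
r (MAX): max(24, -13, 9) = 24
At r, MAX picks n1 (highest: 24).
At n1, MIN picks n1.2 (lowest: 24).
At n1.2, MAX picks n1.2.1 (highest: 24).
Terminal value 24.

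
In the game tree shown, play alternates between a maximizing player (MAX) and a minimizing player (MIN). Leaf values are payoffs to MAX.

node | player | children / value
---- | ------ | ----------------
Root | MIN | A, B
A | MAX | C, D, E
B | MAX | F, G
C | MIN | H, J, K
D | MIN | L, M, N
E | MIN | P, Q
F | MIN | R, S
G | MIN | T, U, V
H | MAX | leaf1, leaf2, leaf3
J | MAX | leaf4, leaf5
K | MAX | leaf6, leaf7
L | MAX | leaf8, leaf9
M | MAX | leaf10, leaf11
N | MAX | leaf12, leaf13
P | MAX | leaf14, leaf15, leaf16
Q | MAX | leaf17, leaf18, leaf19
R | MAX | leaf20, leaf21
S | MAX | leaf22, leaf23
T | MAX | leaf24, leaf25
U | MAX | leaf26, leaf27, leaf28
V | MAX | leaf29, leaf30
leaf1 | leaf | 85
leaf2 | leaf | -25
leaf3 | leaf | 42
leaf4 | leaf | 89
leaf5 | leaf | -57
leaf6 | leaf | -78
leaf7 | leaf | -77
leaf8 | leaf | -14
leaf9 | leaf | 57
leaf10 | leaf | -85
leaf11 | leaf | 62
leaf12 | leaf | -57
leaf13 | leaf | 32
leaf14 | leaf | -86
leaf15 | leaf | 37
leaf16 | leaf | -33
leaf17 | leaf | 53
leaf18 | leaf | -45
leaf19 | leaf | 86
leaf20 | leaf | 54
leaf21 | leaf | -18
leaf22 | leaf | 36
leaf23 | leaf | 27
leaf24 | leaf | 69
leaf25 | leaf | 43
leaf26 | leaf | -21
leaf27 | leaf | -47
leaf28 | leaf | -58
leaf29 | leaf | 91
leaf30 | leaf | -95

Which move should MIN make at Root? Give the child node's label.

B

H (MAX): max(85, -25, 42) = 85
J (MAX): max(89, -57) = 89
K (MAX): max(-78, -77) = -77
C (MIN): min(85, 89, -77) = -77
L (MAX): max(-14, 57) = 57
M (MAX): max(-85, 62) = 62
N (MAX): max(-57, 32) = 32
D (MIN): min(57, 62, 32) = 32
P (MAX): max(-86, 37, -33) = 37
Q (MAX): max(53, -45, 86) = 86
E (MIN): min(37, 86) = 37
A (MAX): max(-77, 32, 37) = 37
R (MAX): max(54, -18) = 54
S (MAX): max(36, 27) = 36
F (MIN): min(54, 36) = 36
T (MAX): max(69, 43) = 69
U (MAX): max(-21, -47, -58) = -21
V (MAX): max(91, -95) = 91
G (MIN): min(69, -21, 91) = -21
B (MAX): max(36, -21) = 36
Root (MIN): min(37, 36) = 36
MIN at Root wants the lowest of {A=37, B=36}, so chooses B.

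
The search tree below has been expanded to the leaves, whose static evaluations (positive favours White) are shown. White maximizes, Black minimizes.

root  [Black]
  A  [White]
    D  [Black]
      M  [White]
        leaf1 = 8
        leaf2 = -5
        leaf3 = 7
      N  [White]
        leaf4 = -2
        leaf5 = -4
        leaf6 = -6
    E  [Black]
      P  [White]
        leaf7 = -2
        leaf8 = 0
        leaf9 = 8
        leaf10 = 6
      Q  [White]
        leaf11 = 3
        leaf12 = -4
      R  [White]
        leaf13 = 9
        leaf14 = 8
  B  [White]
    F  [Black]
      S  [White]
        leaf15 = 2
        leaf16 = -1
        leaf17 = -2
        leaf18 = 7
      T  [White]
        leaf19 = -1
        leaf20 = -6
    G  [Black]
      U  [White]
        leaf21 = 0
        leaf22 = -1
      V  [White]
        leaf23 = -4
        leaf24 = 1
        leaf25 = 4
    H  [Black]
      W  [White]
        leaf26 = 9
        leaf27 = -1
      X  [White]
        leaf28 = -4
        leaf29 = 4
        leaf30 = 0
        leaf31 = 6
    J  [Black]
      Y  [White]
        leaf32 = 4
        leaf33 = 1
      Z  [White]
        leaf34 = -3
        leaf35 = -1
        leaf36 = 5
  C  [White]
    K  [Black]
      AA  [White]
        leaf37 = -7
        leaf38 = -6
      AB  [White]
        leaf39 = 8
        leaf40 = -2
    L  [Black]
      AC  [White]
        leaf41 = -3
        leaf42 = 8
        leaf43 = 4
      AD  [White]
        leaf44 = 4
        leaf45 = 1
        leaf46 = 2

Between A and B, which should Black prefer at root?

A

M (White): max(8, -5, 7) = 8
N (White): max(-2, -4, -6) = -2
D (Black): min(8, -2) = -2
P (White): max(-2, 0, 8, 6) = 8
Q (White): max(3, -4) = 3
R (White): max(9, 8) = 9
E (Black): min(8, 3, 9) = 3
A (White): max(-2, 3) = 3
S (White): max(2, -1, -2, 7) = 7
T (White): max(-1, -6) = -1
F (Black): min(7, -1) = -1
U (White): max(0, -1) = 0
V (White): max(-4, 1, 4) = 4
G (Black): min(0, 4) = 0
W (White): max(9, -1) = 9
X (White): max(-4, 4, 0, 6) = 6
H (Black): min(9, 6) = 6
Y (White): max(4, 1) = 4
Z (White): max(-3, -1, 5) = 5
J (Black): min(4, 5) = 4
B (White): max(-1, 0, 6, 4) = 6
Black prefers the lower value; A=3, B=6. A is better since 3 < 6.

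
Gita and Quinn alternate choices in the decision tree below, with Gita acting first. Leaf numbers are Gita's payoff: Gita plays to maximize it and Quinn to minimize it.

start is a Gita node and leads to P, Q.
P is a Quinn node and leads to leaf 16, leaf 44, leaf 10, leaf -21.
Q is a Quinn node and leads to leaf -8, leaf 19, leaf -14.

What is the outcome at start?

P (Quinn): min(16, 44, 10, -21) = -21
Q (Quinn): min(-8, 19, -14) = -14
start (Gita): max(-21, -14) = -14

-14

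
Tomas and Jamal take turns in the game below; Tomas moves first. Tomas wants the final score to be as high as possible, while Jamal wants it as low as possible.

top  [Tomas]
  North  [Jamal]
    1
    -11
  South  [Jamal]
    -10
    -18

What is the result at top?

-11

North (Jamal): min(1, -11) = -11
South (Jamal): min(-10, -18) = -18
top (Tomas): max(-11, -18) = -11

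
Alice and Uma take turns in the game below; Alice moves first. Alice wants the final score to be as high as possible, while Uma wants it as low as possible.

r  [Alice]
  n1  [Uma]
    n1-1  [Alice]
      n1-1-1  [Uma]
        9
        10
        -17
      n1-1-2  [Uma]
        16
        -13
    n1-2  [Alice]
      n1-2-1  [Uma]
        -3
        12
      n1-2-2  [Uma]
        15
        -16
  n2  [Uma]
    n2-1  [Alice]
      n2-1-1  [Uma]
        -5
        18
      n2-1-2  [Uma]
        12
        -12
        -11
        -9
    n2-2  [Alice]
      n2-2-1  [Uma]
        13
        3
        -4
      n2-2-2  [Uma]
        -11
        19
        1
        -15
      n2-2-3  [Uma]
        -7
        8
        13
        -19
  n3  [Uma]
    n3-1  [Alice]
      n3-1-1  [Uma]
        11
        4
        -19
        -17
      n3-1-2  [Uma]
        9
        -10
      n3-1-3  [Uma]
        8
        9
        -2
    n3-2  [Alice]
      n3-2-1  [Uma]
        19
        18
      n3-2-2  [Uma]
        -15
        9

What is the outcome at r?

n1-1-1 (Uma): min(9, 10, -17) = -17
n1-1-2 (Uma): min(16, -13) = -13
n1-1 (Alice): max(-17, -13) = -13
n1-2-1 (Uma): min(-3, 12) = -3
n1-2-2 (Uma): min(15, -16) = -16
n1-2 (Alice): max(-3, -16) = -3
n1 (Uma): min(-13, -3) = -13
n2-1-1 (Uma): min(-5, 18) = -5
n2-1-2 (Uma): min(12, -12, -11, -9) = -12
n2-1 (Alice): max(-5, -12) = -5
n2-2-1 (Uma): min(13, 3, -4) = -4
n2-2-2 (Uma): min(-11, 19, 1, -15) = -15
n2-2-3 (Uma): min(-7, 8, 13, -19) = -19
n2-2 (Alice): max(-4, -15, -19) = -4
n2 (Uma): min(-5, -4) = -5
n3-1-1 (Uma): min(11, 4, -19, -17) = -19
n3-1-2 (Uma): min(9, -10) = -10
n3-1-3 (Uma): min(8, 9, -2) = -2
n3-1 (Alice): max(-19, -10, -2) = -2
n3-2-1 (Uma): min(19, 18) = 18
n3-2-2 (Uma): min(-15, 9) = -15
n3-2 (Alice): max(18, -15) = 18
n3 (Uma): min(-2, 18) = -2
r (Alice): max(-13, -5, -2) = -2

-2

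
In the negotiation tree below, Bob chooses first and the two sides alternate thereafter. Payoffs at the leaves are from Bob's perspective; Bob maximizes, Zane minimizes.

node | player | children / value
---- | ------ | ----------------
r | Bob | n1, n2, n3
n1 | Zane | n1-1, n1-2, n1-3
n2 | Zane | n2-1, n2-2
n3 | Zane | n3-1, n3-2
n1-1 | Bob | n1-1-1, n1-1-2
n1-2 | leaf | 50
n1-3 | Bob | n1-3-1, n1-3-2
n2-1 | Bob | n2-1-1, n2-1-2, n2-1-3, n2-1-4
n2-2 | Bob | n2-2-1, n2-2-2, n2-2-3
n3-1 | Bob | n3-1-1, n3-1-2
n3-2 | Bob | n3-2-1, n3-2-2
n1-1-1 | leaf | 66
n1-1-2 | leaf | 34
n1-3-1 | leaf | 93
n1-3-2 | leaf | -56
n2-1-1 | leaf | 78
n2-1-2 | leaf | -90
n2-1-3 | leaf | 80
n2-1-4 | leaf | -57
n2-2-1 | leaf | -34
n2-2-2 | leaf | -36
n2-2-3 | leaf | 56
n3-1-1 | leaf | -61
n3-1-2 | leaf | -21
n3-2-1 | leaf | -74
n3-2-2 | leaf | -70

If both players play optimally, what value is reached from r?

56

n1-1 (Bob): max(66, 34) = 66
n1-3 (Bob): max(93, -56) = 93
n1 (Zane): min(66, 50, 93) = 50
n2-1 (Bob): max(78, -90, 80, -57) = 80
n2-2 (Bob): max(-34, -36, 56) = 56
n2 (Zane): min(80, 56) = 56
n3-1 (Bob): max(-61, -21) = -21
n3-2 (Bob): max(-74, -70) = -70
n3 (Zane): min(-21, -70) = -70
r (Bob): max(50, 56, -70) = 56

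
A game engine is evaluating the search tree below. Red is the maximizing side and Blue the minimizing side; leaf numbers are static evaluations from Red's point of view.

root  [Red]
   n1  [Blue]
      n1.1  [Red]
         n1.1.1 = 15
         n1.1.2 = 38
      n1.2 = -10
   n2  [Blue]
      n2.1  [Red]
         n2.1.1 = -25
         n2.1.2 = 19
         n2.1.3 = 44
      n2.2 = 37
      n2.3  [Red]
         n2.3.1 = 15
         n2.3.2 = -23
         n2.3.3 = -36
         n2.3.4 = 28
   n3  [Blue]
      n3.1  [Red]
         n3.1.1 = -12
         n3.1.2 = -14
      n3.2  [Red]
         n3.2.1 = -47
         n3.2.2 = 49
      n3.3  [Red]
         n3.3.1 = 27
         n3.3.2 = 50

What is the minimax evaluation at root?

n1.1 (Red): max(15, 38) = 38
n1 (Blue): min(38, -10) = -10
n2.1 (Red): max(-25, 19, 44) = 44
n2.3 (Red): max(15, -23, -36, 28) = 28
n2 (Blue): min(44, 37, 28) = 28
n3.1 (Red): max(-12, -14) = -12
n3.2 (Red): max(-47, 49) = 49
n3.3 (Red): max(27, 50) = 50
n3 (Blue): min(-12, 49, 50) = -12
root (Red): max(-10, 28, -12) = 28

28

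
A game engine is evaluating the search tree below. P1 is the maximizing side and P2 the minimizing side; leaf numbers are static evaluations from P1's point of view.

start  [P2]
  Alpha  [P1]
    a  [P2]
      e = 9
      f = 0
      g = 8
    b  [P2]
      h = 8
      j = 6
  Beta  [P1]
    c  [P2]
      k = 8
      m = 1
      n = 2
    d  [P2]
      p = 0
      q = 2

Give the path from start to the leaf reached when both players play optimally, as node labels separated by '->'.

a (P2): min(9, 0, 8) = 0
b (P2): min(8, 6) = 6
Alpha (P1): max(0, 6) = 6
c (P2): min(8, 1, 2) = 1
d (P2): min(0, 2) = 0
Beta (P1): max(1, 0) = 1
start (P2): min(6, 1) = 1
At start, P2 picks Beta (lowest: 1).
At Beta, P1 picks c (highest: 1).
At c, P2 picks m (lowest: 1).
Terminal value 1.

start -> Beta -> c -> m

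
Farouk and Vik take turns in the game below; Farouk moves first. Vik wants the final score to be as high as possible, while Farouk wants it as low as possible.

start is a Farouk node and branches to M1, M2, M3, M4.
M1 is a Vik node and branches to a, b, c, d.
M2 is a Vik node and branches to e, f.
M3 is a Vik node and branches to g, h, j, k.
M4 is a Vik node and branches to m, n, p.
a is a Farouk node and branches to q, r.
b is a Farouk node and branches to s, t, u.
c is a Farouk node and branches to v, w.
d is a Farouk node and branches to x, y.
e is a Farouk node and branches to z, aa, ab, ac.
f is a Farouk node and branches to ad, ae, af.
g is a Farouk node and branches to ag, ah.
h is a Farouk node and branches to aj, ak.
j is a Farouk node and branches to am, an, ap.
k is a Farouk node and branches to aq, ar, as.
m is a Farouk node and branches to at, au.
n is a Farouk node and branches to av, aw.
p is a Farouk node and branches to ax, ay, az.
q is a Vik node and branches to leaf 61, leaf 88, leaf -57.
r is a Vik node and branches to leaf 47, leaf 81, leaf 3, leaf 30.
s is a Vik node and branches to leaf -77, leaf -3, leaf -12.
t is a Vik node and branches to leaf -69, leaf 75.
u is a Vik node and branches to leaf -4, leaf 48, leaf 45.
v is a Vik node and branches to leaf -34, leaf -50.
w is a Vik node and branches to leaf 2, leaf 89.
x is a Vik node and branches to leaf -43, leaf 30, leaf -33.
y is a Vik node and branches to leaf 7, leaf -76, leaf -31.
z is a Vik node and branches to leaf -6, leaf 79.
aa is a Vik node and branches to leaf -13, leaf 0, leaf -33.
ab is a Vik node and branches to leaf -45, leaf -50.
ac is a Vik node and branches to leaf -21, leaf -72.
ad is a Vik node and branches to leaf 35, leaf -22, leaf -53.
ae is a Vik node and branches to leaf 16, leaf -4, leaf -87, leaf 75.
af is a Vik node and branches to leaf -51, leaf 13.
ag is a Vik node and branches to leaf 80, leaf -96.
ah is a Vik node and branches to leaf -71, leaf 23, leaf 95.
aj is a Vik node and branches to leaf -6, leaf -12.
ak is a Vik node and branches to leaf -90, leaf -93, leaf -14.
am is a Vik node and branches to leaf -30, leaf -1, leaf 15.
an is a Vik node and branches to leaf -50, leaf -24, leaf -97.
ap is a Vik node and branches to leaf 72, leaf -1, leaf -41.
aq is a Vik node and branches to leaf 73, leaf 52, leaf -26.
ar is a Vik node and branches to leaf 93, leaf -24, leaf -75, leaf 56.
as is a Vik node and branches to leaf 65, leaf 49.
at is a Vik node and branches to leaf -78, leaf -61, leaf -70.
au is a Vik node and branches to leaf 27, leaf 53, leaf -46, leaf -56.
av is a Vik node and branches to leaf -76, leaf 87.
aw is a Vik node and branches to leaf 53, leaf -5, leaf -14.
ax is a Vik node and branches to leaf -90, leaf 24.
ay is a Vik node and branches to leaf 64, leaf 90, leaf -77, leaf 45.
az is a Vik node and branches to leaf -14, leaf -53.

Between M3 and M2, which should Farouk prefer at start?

M2

ag (Vik): max(80, -96) = 80
ah (Vik): max(-71, 23, 95) = 95
g (Farouk): min(80, 95) = 80
aj (Vik): max(-6, -12) = -6
ak (Vik): max(-90, -93, -14) = -14
h (Farouk): min(-6, -14) = -14
am (Vik): max(-30, -1, 15) = 15
an (Vik): max(-50, -24, -97) = -24
ap (Vik): max(72, -1, -41) = 72
j (Farouk): min(15, -24, 72) = -24
aq (Vik): max(73, 52, -26) = 73
ar (Vik): max(93, -24, -75, 56) = 93
as (Vik): max(65, 49) = 65
k (Farouk): min(73, 93, 65) = 65
M3 (Vik): max(80, -14, -24, 65) = 80
z (Vik): max(-6, 79) = 79
aa (Vik): max(-13, 0, -33) = 0
ab (Vik): max(-45, -50) = -45
ac (Vik): max(-21, -72) = -21
e (Farouk): min(79, 0, -45, -21) = -45
ad (Vik): max(35, -22, -53) = 35
ae (Vik): max(16, -4, -87, 75) = 75
af (Vik): max(-51, 13) = 13
f (Farouk): min(35, 75, 13) = 13
M2 (Vik): max(-45, 13) = 13
Farouk prefers the lower value; M3=80, M2=13. M2 is better since 13 < 80.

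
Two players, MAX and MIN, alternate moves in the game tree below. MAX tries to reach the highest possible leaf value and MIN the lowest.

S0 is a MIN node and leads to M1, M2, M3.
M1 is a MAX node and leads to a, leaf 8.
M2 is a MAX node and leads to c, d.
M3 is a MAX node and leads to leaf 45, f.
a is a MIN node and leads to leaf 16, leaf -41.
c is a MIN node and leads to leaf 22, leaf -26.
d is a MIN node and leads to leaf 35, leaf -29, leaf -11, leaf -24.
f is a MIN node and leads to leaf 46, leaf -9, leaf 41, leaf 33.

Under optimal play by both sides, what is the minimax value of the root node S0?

a (MIN): min(16, -41) = -41
M1 (MAX): max(-41, 8) = 8
c (MIN): min(22, -26) = -26
d (MIN): min(35, -29, -11, -24) = -29
M2 (MAX): max(-26, -29) = -26
f (MIN): min(46, -9, 41, 33) = -9
M3 (MAX): max(45, -9) = 45
S0 (MIN): min(8, -26, 45) = -26

-26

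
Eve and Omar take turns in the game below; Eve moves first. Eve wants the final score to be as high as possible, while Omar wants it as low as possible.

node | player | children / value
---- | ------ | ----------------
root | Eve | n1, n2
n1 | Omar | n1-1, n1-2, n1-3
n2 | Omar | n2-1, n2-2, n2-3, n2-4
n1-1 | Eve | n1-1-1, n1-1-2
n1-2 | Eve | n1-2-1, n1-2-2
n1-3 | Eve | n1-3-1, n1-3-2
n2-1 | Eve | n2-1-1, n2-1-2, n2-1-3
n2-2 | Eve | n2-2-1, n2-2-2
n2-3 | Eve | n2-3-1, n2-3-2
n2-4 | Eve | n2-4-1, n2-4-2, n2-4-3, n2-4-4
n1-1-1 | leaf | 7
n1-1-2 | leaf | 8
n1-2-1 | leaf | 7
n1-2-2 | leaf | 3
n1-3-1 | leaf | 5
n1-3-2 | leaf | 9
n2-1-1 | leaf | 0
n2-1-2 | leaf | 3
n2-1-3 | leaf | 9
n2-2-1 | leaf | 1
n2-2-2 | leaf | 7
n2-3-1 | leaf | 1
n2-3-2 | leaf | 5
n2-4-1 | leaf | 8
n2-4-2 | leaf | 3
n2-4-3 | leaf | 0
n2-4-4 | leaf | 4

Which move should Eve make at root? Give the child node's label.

n1

n1-1 (Eve): max(7, 8) = 8
n1-2 (Eve): max(7, 3) = 7
n1-3 (Eve): max(5, 9) = 9
n1 (Omar): min(8, 7, 9) = 7
n2-1 (Eve): max(0, 3, 9) = 9
n2-2 (Eve): max(1, 7) = 7
n2-3 (Eve): max(1, 5) = 5
n2-4 (Eve): max(8, 3, 0, 4) = 8
n2 (Omar): min(9, 7, 5, 8) = 5
root (Eve): max(7, 5) = 7
Eve at root wants the highest of {n1=7, n2=5}, so chooses n1.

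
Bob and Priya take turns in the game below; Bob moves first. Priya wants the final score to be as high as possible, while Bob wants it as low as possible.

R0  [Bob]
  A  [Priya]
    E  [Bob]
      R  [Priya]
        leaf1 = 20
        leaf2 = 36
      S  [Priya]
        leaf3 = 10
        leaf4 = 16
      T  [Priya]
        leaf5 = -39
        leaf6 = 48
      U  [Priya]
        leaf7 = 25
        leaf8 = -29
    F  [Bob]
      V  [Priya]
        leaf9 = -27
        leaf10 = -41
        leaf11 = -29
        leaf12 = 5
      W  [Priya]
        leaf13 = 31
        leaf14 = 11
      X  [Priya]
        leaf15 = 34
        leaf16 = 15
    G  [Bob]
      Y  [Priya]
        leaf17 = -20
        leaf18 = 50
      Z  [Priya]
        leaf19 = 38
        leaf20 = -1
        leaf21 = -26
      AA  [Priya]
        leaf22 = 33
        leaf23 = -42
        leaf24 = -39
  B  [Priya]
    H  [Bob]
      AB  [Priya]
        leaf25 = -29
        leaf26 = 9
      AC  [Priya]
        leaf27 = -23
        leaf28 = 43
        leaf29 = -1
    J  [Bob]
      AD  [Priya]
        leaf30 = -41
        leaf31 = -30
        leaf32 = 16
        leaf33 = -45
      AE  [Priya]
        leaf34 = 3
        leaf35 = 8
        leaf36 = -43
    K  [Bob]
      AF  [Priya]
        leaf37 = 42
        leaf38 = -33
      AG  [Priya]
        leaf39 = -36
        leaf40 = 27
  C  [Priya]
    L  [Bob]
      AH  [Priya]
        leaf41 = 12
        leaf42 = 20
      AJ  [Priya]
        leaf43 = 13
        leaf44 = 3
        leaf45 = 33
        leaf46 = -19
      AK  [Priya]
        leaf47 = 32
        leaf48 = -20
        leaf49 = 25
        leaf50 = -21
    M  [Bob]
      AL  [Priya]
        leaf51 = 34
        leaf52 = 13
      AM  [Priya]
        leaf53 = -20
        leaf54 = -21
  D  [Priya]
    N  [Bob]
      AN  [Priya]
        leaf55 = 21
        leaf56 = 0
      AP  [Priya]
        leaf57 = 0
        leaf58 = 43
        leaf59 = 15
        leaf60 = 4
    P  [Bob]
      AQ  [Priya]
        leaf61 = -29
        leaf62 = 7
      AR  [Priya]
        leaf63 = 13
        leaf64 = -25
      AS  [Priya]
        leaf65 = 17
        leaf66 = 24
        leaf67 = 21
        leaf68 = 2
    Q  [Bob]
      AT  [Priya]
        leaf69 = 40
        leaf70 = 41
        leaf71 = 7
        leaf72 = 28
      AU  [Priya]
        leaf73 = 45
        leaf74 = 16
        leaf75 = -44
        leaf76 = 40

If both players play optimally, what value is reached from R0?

20

R (Priya): max(20, 36) = 36
S (Priya): max(10, 16) = 16
T (Priya): max(-39, 48) = 48
U (Priya): max(25, -29) = 25
E (Bob): min(36, 16, 48, 25) = 16
V (Priya): max(-27, -41, -29, 5) = 5
W (Priya): max(31, 11) = 31
X (Priya): max(34, 15) = 34
F (Bob): min(5, 31, 34) = 5
Y (Priya): max(-20, 50) = 50
Z (Priya): max(38, -1, -26) = 38
AA (Priya): max(33, -42, -39) = 33
G (Bob): min(50, 38, 33) = 33
A (Priya): max(16, 5, 33) = 33
AB (Priya): max(-29, 9) = 9
AC (Priya): max(-23, 43, -1) = 43
H (Bob): min(9, 43) = 9
AD (Priya): max(-41, -30, 16, -45) = 16
AE (Priya): max(3, 8, -43) = 8
J (Bob): min(16, 8) = 8
AF (Priya): max(42, -33) = 42
AG (Priya): max(-36, 27) = 27
K (Bob): min(42, 27) = 27
B (Priya): max(9, 8, 27) = 27
AH (Priya): max(12, 20) = 20
AJ (Priya): max(13, 3, 33, -19) = 33
AK (Priya): max(32, -20, 25, -21) = 32
L (Bob): min(20, 33, 32) = 20
AL (Priya): max(34, 13) = 34
AM (Priya): max(-20, -21) = -20
M (Bob): min(34, -20) = -20
C (Priya): max(20, -20) = 20
AN (Priya): max(21, 0) = 21
AP (Priya): max(0, 43, 15, 4) = 43
N (Bob): min(21, 43) = 21
AQ (Priya): max(-29, 7) = 7
AR (Priya): max(13, -25) = 13
AS (Priya): max(17, 24, 21, 2) = 24
P (Bob): min(7, 13, 24) = 7
AT (Priya): max(40, 41, 7, 28) = 41
AU (Priya): max(45, 16, -44, 40) = 45
Q (Bob): min(41, 45) = 41
D (Priya): max(21, 7, 41) = 41
R0 (Bob): min(33, 27, 20, 41) = 20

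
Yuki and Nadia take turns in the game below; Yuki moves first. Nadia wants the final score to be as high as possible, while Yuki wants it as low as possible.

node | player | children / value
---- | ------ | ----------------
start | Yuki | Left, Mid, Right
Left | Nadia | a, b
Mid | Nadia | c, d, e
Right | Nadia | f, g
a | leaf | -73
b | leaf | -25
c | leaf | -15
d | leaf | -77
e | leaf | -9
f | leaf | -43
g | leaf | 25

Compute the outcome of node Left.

-25

Left (Nadia): max(-73, -25) = -25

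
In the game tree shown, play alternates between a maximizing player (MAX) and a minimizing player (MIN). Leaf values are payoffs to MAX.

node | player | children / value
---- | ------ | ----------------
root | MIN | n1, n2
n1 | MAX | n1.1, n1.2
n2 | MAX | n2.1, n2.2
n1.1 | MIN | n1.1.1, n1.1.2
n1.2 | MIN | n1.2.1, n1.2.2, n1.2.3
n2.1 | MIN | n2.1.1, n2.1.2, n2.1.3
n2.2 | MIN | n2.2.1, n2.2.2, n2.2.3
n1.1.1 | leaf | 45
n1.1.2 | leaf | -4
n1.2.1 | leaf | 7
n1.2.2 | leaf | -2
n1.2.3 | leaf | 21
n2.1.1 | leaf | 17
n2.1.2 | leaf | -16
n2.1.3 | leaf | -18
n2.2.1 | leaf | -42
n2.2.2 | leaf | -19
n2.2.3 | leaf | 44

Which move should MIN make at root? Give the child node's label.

n1.1 (MIN): min(45, -4) = -4
n1.2 (MIN): min(7, -2, 21) = -2
n1 (MAX): max(-4, -2) = -2
n2.1 (MIN): min(17, -16, -18) = -18
n2.2 (MIN): min(-42, -19, 44) = -42
n2 (MAX): max(-18, -42) = -18
root (MIN): min(-2, -18) = -18
MIN at root wants the lowest of {n1=-2, n2=-18}, so chooses n2.

n2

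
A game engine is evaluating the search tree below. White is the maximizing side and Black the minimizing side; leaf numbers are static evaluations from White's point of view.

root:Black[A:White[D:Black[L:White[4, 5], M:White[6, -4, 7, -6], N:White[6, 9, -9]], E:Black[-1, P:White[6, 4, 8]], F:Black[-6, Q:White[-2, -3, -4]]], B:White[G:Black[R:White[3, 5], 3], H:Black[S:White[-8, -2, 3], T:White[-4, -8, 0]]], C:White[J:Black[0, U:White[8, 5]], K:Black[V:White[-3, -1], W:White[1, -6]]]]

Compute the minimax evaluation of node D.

5

L (White): max(4, 5) = 5
M (White): max(6, -4, 7, -6) = 7
N (White): max(6, 9, -9) = 9
D (Black): min(5, 7, 9) = 5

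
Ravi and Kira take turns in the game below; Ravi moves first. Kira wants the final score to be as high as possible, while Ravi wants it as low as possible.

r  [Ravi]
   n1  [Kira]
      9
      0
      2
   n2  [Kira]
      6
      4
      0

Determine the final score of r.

6

n1 (Kira): max(9, 0, 2) = 9
n2 (Kira): max(6, 4, 0) = 6
r (Ravi): min(9, 6) = 6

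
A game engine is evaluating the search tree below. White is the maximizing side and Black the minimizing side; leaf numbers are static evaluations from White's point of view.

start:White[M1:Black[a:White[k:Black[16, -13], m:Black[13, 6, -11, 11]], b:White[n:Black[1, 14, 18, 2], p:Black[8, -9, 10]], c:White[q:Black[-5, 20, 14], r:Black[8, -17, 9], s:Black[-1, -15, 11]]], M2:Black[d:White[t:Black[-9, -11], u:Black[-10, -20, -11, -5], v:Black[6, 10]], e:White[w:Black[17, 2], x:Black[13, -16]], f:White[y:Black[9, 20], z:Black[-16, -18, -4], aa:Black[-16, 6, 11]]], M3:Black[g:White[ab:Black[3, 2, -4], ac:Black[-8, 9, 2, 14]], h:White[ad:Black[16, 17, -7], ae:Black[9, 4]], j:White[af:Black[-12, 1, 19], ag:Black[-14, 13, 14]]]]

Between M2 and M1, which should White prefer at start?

M2

t (Black): min(-9, -11) = -11
u (Black): min(-10, -20, -11, -5) = -20
v (Black): min(6, 10) = 6
d (White): max(-11, -20, 6) = 6
w (Black): min(17, 2) = 2
x (Black): min(13, -16) = -16
e (White): max(2, -16) = 2
y (Black): min(9, 20) = 9
z (Black): min(-16, -18, -4) = -18
aa (Black): min(-16, 6, 11) = -16
f (White): max(9, -18, -16) = 9
M2 (Black): min(6, 2, 9) = 2
k (Black): min(16, -13) = -13
m (Black): min(13, 6, -11, 11) = -11
a (White): max(-13, -11) = -11
n (Black): min(1, 14, 18, 2) = 1
p (Black): min(8, -9, 10) = -9
b (White): max(1, -9) = 1
q (Black): min(-5, 20, 14) = -5
r (Black): min(8, -17, 9) = -17
s (Black): min(-1, -15, 11) = -15
c (White): max(-5, -17, -15) = -5
M1 (Black): min(-11, 1, -5) = -11
White prefers the higher value; M2=2, M1=-11. M2 is better since 2 > -11.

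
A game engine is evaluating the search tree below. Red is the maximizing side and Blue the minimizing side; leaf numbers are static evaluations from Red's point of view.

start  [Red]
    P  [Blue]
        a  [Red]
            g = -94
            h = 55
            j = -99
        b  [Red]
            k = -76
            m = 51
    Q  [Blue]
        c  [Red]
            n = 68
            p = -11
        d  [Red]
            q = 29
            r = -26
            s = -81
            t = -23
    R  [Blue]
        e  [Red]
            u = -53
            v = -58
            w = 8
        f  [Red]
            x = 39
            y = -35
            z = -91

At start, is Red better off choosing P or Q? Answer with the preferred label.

a (Red): max(-94, 55, -99) = 55
b (Red): max(-76, 51) = 51
P (Blue): min(55, 51) = 51
c (Red): max(68, -11) = 68
d (Red): max(29, -26, -81, -23) = 29
Q (Blue): min(68, 29) = 29
Red prefers the higher value; P=51, Q=29. P is better since 51 > 29.

P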